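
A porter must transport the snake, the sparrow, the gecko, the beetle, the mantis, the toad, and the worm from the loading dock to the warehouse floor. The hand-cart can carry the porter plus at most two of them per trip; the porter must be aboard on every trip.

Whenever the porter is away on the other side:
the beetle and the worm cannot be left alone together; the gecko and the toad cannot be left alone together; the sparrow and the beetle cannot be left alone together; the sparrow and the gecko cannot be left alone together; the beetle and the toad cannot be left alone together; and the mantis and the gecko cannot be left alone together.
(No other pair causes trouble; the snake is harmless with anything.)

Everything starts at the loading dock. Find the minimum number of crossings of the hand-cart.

Counting alone: the porter can take at most 2 across per trip to the warehouse floor, so moving all 7 needs at least 4 loaded trips out, with a return between consecutive ones — at least 7 crossings.
The safety rule pushes this higher. Following every safe sequence of crossings, the most of the 7 that can be at the warehouse floor as the hand-cart arrives there on crossing 7 is 6 — never all 7.
So no plan with fewer than 9 crossings exists, and this one achieves 9:
1. Porter goes to the warehouse floor with the beetle and the gecko.  [the loading dock: the mantis, the snake, the sparrow, the toad, the worm | the warehouse floor: the beetle, the gecko]
2. Porter goes back to the loading dock alone.  [the loading dock: the mantis, the snake, the sparrow, the toad, the worm | the warehouse floor: the beetle, the gecko]
3. Porter goes to the warehouse floor with the snake.  [the loading dock: the mantis, the sparrow, the toad, the worm | the warehouse floor: the beetle, the gecko, the snake]
4. Porter goes back to the loading dock alone.  [the loading dock: the mantis, the sparrow, the toad, the worm | the warehouse floor: the beetle, the gecko, the snake]
5. Porter goes to the warehouse floor with the mantis and the sparrow.  [the loading dock: the toad, the worm | the warehouse floor: the beetle, the gecko, the mantis, the snake, the sparrow]
6. Porter goes back to the loading dock with the beetle and the gecko.  [the loading dock: the beetle, the gecko, the toad, the worm | the warehouse floor: the mantis, the snake, the sparrow]
7. Porter goes to the warehouse floor with the toad and the worm.  [the loading dock: the beetle, the gecko | the warehouse floor: the mantis, the snake, the sparrow, the toad, the worm]
8. Porter goes back to the loading dock alone.  [the loading dock: the beetle, the gecko | the warehouse floor: the mantis, the snake, the sparrow, the toad, the worm]
9. Porter goes to the warehouse floor with the beetle and the gecko.  [the loading dock: — | the warehouse floor: the beetle, the gecko, the mantis, the snake, the sparrow, the toad, the worm]

9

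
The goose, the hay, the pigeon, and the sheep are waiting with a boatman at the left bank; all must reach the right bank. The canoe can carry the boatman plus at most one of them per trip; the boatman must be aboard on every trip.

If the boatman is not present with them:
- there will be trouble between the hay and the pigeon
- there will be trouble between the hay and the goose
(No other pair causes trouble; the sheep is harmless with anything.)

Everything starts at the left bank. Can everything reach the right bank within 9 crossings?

Yes — this plan uses 9 crossings (≤ 9):
1. Boatman goes to the right bank with the hay.  [the left bank: the goose, the pigeon, the sheep | the right bank: the hay]
2. Boatman goes back to the left bank alone.  [the left bank: the goose, the pigeon, the sheep | the right bank: the hay]
3. Boatman goes to the right bank with the goose.  [the left bank: the pigeon, the sheep | the right bank: the goose, the hay]
4. Boatman goes back to the left bank with the hay.  [the left bank: the hay, the pigeon, the sheep | the right bank: the goose]
5. Boatman goes to the right bank with the pigeon.  [the left bank: the hay, the sheep | the right bank: the goose, the pigeon]
6. Boatman goes back to the left bank alone.  [the left bank: the hay, the sheep | the right bank: the goose, the pigeon]
7. Boatman goes to the right bank with the sheep.  [the left bank: the hay | the right bank: the goose, the pigeon, the sheep]
8. Boatman goes back to the left bank alone.  [the left bank: the hay | the right bank: the goose, the pigeon, the sheep]
9. Boatman goes to the right bank with the hay.  [the left bank: — | the right bank: the goose, the hay, the pigeon, the sheep]

Yes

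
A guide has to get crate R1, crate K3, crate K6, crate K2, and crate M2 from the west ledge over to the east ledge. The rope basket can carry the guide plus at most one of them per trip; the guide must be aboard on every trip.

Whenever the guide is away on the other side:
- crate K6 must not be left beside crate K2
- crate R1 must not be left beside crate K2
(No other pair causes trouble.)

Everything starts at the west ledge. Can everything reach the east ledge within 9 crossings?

Counting alone: the guide can take at most 1 across per trip to the east ledge, so moving all 5 needs at least 5 loaded trips out, with a return between consecutive ones — at least 9 crossings.
The safety rule pushes this higher. Following every safe sequence of crossings, the most of the 5 that can be at the east ledge as the rope basket arrives there on crossing 9 is 4 — never all 5.
So the move cannot be finished within 9 crossings. (The shortest complete plan takes 11:)
1. Guide goes to the east ledge with crate K2.  [the west ledge: crate K3, crate K6, crate M2, crate R1 | the east ledge: crate K2]
2. Guide goes back to the west ledge alone.  [the west ledge: crate K3, crate K6, crate M2, crate R1 | the east ledge: crate K2]
3. Guide goes to the east ledge with crate R1.  [the west ledge: crate K3, crate K6, crate M2 | the east ledge: crate K2, crate R1]
4. Guide goes back to the west ledge with crate K2.  [the west ledge: crate K2, crate K3, crate K6, crate M2 | the east ledge: crate R1]
5. Guide goes to the east ledge with crate K6.  [the west ledge: crate K2, crate K3, crate M2 | the east ledge: crate K6, crate R1]
6. Guide goes back to the west ledge alone.  [the west ledge: crate K2, crate K3, crate M2 | the east ledge: crate K6, crate R1]
7. Guide goes to the east ledge with crate K3.  [the west ledge: crate K2, crate M2 | the east ledge: crate K3, crate K6, crate R1]
8. Guide goes back to the west ledge alone.  [the west ledge: crate K2, crate M2 | the east ledge: crate K3, crate K6, crate R1]
9. Guide goes to the east ledge with crate M2.  [the west ledge: crate K2 | the east ledge: crate K3, crate K6, crate M2, crate R1]
10. Guide goes back to the west ledge alone.  [the west ledge: crate K2 | the east ledge: crate K3, crate K6, crate M2, crate R1]
11. Guide goes to the east ledge with crate K2.  [the west ledge: — | the east ledge: crate K2, crate K3, crate K6, crate M2, crate R1]

No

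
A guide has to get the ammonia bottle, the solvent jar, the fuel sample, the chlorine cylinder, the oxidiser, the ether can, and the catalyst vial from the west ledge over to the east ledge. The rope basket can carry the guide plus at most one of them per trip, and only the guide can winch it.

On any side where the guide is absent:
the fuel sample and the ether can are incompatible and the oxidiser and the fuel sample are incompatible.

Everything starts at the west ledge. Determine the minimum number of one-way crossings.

15

Counting alone: the guide can take at most 1 across per trip to the east ledge, so moving all 7 needs at least 7 loaded trips out, with a return between consecutive ones — at least 13 crossings.
The safety rule pushes this higher. Following every safe sequence of crossings, the most of the 7 that can be at the east ledge as the rope basket arrives there on crossing 13 is 6 — never all 7.
So no plan with fewer than 15 crossings exists, and this one achieves 15:
1. Guide goes to the east ledge with the fuel sample.
2. Guide goes back to the west ledge alone.
3. Guide goes to the east ledge with the ammonia bottle.
4. Guide goes back to the west ledge alone.
5. Guide goes to the east ledge with the solvent jar.
6. Guide goes back to the west ledge alone.
7. Guide goes to the east ledge with the chlorine cylinder.
8. Guide goes back to the west ledge alone.
9. Guide goes to the east ledge with the oxidiser.
10. Guide goes back to the west ledge with the fuel sample.
11. Guide goes to the east ledge with the ether can.
12. Guide goes back to the west ledge alone.
13. Guide goes to the east ledge with the catalyst vial.
14. Guide goes back to the west ledge alone.
15. Guide goes to the east ledge with the fuel sample.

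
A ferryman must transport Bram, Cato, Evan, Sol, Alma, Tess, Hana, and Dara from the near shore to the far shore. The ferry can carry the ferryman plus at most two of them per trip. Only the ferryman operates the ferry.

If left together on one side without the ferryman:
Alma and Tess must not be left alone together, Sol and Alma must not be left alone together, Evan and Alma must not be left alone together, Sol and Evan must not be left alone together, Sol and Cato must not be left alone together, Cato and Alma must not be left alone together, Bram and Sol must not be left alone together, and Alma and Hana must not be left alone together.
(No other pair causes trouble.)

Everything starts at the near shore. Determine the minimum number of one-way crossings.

13

Counting alone: the ferryman can take at most 2 across per trip to the far shore, so moving all 8 needs at least 4 loaded trips out, with a return between consecutive ones — at least 7 crossings.
The safety rule pushes this higher. Following every safe sequence of crossings, the most of the 8 that can be at the far shore as the ferry arrives there on crossings 7, 9, 11 is 5, 6, 7 respectively — never all 8.
So no plan with fewer than 13 crossings exists, and this one achieves 13:
1. Ferryman goes to the far shore with Alma and Sol.  [the near shore: Bram, Cato, Dara, Evan, Hana, Tess | the far shore: Alma, Sol]
2. Ferryman goes back to the near shore with Sol.  [the near shore: Bram, Cato, Dara, Evan, Hana, Sol, Tess | the far shore: Alma]
3. Ferryman goes to the far shore with Bram and Sol.  [the near shore: Cato, Dara, Evan, Hana, Tess | the far shore: Alma, Bram, Sol]
4. Ferryman goes back to the near shore with Sol.  [the near shore: Cato, Dara, Evan, Hana, Sol, Tess | the far shore: Alma, Bram]
5. Ferryman goes to the far shore with Cato and Evan.  [the near shore: Dara, Hana, Sol, Tess | the far shore: Alma, Bram, Cato, Evan]
6. Ferryman goes back to the near shore with Alma.  [the near shore: Alma, Dara, Hana, Sol, Tess | the far shore: Bram, Cato, Evan]
7. Ferryman goes to the far shore with Alma and Tess.  [the near shore: Dara, Hana, Sol | the far shore: Alma, Bram, Cato, Evan, Tess]
8. Ferryman goes back to the near shore with Alma.  [the near shore: Alma, Dara, Hana, Sol | the far shore: Bram, Cato, Evan, Tess]
9. Ferryman goes to the far shore with Hana and Sol.  [the near shore: Alma, Dara | the far shore: Bram, Cato, Evan, Hana, Sol, Tess]
10. Ferryman goes back to the near shore with Sol.  [the near shore: Alma, Dara, Sol | the far shore: Bram, Cato, Evan, Hana, Tess]
11. Ferryman goes to the far shore with Dara and Sol.  [the near shore: Alma | the far shore: Bram, Cato, Dara, Evan, Hana, Sol, Tess]
12. Ferryman goes back to the near shore with Sol.  [the near shore: Alma, Sol | the far shore: Bram, Cato, Dara, Evan, Hana, Tess]
13. Ferryman goes to the far shore with Alma and Sol.  [the near shore: — | the far shore: Alma, Bram, Cato, Dara, Evan, Hana, Sol, Tess]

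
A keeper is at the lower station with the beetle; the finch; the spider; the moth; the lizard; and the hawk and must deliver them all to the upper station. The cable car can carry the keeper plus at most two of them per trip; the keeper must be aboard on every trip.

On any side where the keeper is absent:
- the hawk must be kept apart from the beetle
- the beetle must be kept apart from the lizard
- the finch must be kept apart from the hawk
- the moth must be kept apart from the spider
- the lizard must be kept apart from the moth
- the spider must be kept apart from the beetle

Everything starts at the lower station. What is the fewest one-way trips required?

impossible

Whatever the first load, the items left behind include a forbidden pair without the keeper. No opening move is safe, so no plan exists.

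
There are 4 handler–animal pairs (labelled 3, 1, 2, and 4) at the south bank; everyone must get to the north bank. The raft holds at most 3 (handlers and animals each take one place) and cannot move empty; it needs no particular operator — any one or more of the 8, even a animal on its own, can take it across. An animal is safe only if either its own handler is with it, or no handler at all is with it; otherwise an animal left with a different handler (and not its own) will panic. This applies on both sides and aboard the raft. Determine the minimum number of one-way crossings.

Counting alone: each trip to the north bank takes at most 3 across and each return brings at least 1 back, so after t trips out (and t−1 returns) at most 3t − (t−1) of the 8 are across; that first reaches 8 at t = 4, so at least 7 crossings are needed.
The safety rule pushes this higher. Following every safe sequence of crossings, the most of the 8 that can be at the north bank as the raft arrives there on crossing 7 is 7 — never all 8.
So no plan with fewer than 9 crossings exists, and this one achieves 9:
1. animal 3 and handler 3 cross → the north bank.
2. handler 3 crosses ← the south bank.
3. animal 1, handler 1, and handler 3 cross → the north bank.
4. animal 3 and handler 3 cross ← the south bank.
5. handler 2, handler 3, and handler 4 cross → the north bank.
6. animal 1 crosses ← the south bank.
7. animal 1 and animal 3 cross → the north bank.
8. animal 3 crosses ← the south bank.
9. animal 2, animal 3, and animal 4 cross → the north bank.

9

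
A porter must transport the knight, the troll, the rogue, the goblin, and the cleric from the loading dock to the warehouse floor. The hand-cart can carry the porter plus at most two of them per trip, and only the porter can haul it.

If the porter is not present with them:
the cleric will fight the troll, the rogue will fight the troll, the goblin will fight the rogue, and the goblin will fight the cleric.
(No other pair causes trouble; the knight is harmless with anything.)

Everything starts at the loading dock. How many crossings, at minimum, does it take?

Counting alone: the porter can take at most 2 across per trip to the warehouse floor, so moving all 5 needs at least 3 loaded trips out, with a return between consecutive ones — at least 5 crossings.
The plan below uses exactly 5 crossings, so it is optimal:
1. Porter goes to the warehouse floor with the goblin and the troll.  [the loading dock: the cleric, the knight, the rogue | the warehouse floor: the goblin, the troll]
2. Porter goes back to the loading dock alone.  [the loading dock: the cleric, the knight, the rogue | the warehouse floor: the goblin, the troll]
3. Porter goes to the warehouse floor with the knight.  [the loading dock: the cleric, the rogue | the warehouse floor: the goblin, the knight, the troll]
4. Porter goes back to the loading dock alone.  [the loading dock: the cleric, the rogue | the warehouse floor: the goblin, the knight, the troll]
5. Porter goes to the warehouse floor with the cleric and the rogue.  [the loading dock: — | the warehouse floor: the cleric, the goblin, the knight, the rogue, the troll]

5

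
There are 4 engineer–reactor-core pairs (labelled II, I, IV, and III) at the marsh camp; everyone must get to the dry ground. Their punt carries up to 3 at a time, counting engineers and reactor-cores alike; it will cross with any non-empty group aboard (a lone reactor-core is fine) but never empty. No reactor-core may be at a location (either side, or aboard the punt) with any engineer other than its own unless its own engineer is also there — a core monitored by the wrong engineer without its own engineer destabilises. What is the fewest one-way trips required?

Counting alone: each trip to the dry ground takes at most 3 across and each return brings at least 1 back, so after t trips out (and t−1 returns) at most 3t − (t−1) of the 8 are across; that first reaches 8 at t = 4, so at least 7 crossings are needed.
The safety rule pushes this higher. Following every safe sequence of crossings, the most of the 8 that can be at the dry ground as the punt arrives there on crossing 7 is 7 — never all 8.
So no plan with fewer than 9 crossings exists, and this one achieves 9:
1. engineer II and reactor-core II cross → the dry ground.
2. engineer II crosses ← the marsh camp.
3. engineer I, engineer II, and reactor-core I cross → the dry ground.
4. engineer II and reactor-core II cross ← the marsh camp.
5. engineer II, engineer III, and engineer IV cross → the dry ground.
6. reactor-core I crosses ← the marsh camp.
7. reactor-core I and reactor-core II cross → the dry ground.
8. reactor-core II crosses ← the marsh camp.
9. reactor-core II, reactor-core III, and reactor-core IV cross → the dry ground.

9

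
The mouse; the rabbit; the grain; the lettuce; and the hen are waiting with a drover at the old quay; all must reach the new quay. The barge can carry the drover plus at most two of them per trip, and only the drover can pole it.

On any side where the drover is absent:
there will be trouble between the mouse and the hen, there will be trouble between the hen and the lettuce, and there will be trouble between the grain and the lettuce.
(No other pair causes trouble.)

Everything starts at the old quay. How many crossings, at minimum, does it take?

5

Counting alone: the drover can take at most 2 across per trip to the new quay, so moving all 5 needs at least 3 loaded trips out, with a return between consecutive ones — at least 5 crossings.
The plan below uses exactly 5 crossings, so it is optimal:
1. Drover goes to the new quay with the lettuce and the mouse.  [the old quay: the grain, the hen, the rabbit | the new quay: the lettuce, the mouse]
2. Drover goes back to the old quay alone.  [the old quay: the grain, the hen, the rabbit | the new quay: the lettuce, the mouse]
3. Drover goes to the new quay with the rabbit.  [the old quay: the grain, the hen | the new quay: the lettuce, the mouse, the rabbit]
4. Drover goes back to the old quay alone.  [the old quay: the grain, the hen | the new quay: the lettuce, the mouse, the rabbit]
5. Drover goes to the new quay with the grain and the hen.  [the old quay: — | the new quay: the grain, the hen, the lettuce, the mouse, the rabbit]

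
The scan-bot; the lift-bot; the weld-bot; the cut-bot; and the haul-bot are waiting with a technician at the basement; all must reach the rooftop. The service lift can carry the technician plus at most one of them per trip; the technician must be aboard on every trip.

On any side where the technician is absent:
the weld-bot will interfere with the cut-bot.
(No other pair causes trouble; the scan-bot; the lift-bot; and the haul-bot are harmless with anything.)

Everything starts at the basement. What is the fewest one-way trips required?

Counting alone: the technician can take at most 1 across per trip to the rooftop, so moving all 5 needs at least 5 loaded trips out, with a return between consecutive ones — at least 9 crossings.
The plan below uses exactly 9 crossings, so it is optimal:
1. Technician goes to the rooftop with the weld-bot.  [the basement: the cut-bot, the haul-bot, the lift-bot, the scan-bot | the rooftop: the weld-bot]
2. Technician goes back to the basement alone.  [the basement: the cut-bot, the haul-bot, the lift-bot, the scan-bot | the rooftop: the weld-bot]
3. Technician goes to the rooftop with the scan-bot.  [the basement: the cut-bot, the haul-bot, the lift-bot | the rooftop: the scan-bot, the weld-bot]
4. Technician goes back to the basement alone.  [the basement: the cut-bot, the haul-bot, the lift-bot | the rooftop: the scan-bot, the weld-bot]
5. Technician goes to the rooftop with the lift-bot.  [the basement: the cut-bot, the haul-bot | the rooftop: the lift-bot, the scan-bot, the weld-bot]
6. Technician goes back to the basement alone.  [the basement: the cut-bot, the haul-bot | the rooftop: the lift-bot, the scan-bot, the weld-bot]
7. Technician goes to the rooftop with the haul-bot.  [the basement: the cut-bot | the rooftop: the haul-bot, the lift-bot, the scan-bot, the weld-bot]
8. Technician goes back to the basement alone.  [the basement: the cut-bot | the rooftop: the haul-bot, the lift-bot, the scan-bot, the weld-bot]
9. Technician goes to the rooftop with the cut-bot.  [the basement: — | the rooftop: the cut-bot, the haul-bot, the lift-bot, the scan-bot, the weld-bot]

9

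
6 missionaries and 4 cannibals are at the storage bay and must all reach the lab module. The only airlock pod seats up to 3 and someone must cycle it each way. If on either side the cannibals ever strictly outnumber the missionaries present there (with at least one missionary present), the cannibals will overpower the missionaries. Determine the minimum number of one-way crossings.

9

Counting alone: each trip to the lab module takes at most 3 across and each return brings at least 1 back, so after t trips out (and t−1 returns) at most 3t − (t−1) of the 10 are across; that first reaches 10 at t = 5, so at least 9 crossings are needed.
The plan below uses exactly 9 crossings, so it is optimal:
1. 2 cannibals → the lab module.  (the storage bay: 6M 2C; the lab module: 0M 2C)
2. 1 cannibal ← the storage bay.  (the storage bay: 6M 3C; the lab module: 0M 1C)
3. 3 cannibals → the lab module.  (the storage bay: 6M 0C; the lab module: 0M 4C)
4. 1 cannibal ← the storage bay.  (the storage bay: 6M 1C; the lab module: 0M 3C)
5. 3 missionaries → the lab module.  (the storage bay: 3M 1C; the lab module: 3M 3C)
6. 1 cannibal ← the storage bay.  (the storage bay: 3M 2C; the lab module: 3M 2C)
7. 1 missionary and 2 cannibals → the lab module.  (the storage bay: 2M 0C; the lab module: 4M 4C)
8. 1 cannibal ← the storage bay.  (the storage bay: 2M 1C; the lab module: 4M 3C)
9. 2 missionaries and 1 cannibal → the lab module.  (the storage bay: 0M 0C; the lab module: 6M 4C)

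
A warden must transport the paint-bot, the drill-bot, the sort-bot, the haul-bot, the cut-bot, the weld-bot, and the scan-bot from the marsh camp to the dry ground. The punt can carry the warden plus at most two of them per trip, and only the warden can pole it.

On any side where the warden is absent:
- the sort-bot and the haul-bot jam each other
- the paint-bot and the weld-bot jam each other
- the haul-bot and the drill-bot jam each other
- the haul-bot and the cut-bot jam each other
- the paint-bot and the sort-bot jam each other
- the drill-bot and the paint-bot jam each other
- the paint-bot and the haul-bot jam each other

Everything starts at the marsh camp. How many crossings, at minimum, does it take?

Counting alone: the warden can take at most 2 across per trip to the dry ground, so moving all 7 needs at least 4 loaded trips out, with a return between consecutive ones — at least 7 crossings.
The safety rule pushes this higher. Following every safe sequence of crossings, the most of the 7 that can be at the dry ground as the punt arrives there on crossings 7, 9 is 5, 6 respectively — never all 7.
So no plan with fewer than 11 crossings exists, and this one achieves 11:
1. Warden goes to the dry ground with the haul-bot and the paint-bot.  [the marsh camp: the cut-bot, the drill-bot, the scan-bot, the sort-bot, the weld-bot | the dry ground: the haul-bot, the paint-bot]
2. Warden goes back to the marsh camp with the paint-bot.  [the marsh camp: the cut-bot, the drill-bot, the paint-bot, the scan-bot, the sort-bot, the weld-bot | the dry ground: the haul-bot]
3. Warden goes to the dry ground with the cut-bot and the paint-bot.  [the marsh camp: the drill-bot, the scan-bot, the sort-bot, the weld-bot | the dry ground: the cut-bot, the haul-bot, the paint-bot]
4. Warden goes back to the marsh camp with the haul-bot.  [the marsh camp: the drill-bot, the haul-bot, the scan-bot, the sort-bot, the weld-bot | the dry ground: the cut-bot, the paint-bot]
5. Warden goes to the dry ground with the drill-bot and the sort-bot.  [the marsh camp: the haul-bot, the scan-bot, the weld-bot | the dry ground: the cut-bot, the drill-bot, the paint-bot, the sort-bot]
6. Warden goes back to the marsh camp with the paint-bot.  [the marsh camp: the haul-bot, the paint-bot, the scan-bot, the weld-bot | the dry ground: the cut-bot, the drill-bot, the sort-bot]
7. Warden goes to the dry ground with the paint-bot and the weld-bot.  [the marsh camp: the haul-bot, the scan-bot | the dry ground: the cut-bot, the drill-bot, the paint-bot, the sort-bot, the weld-bot]
8. Warden goes back to the marsh camp with the paint-bot.  [the marsh camp: the haul-bot, the paint-bot, the scan-bot | the dry ground: the cut-bot, the drill-bot, the sort-bot, the weld-bot]
9. Warden goes to the dry ground with the paint-bot and the scan-bot.  [the marsh camp: the haul-bot | the dry ground: the cut-bot, the drill-bot, the paint-bot, the scan-bot, the sort-bot, the weld-bot]
10. Warden goes back to the marsh camp with the paint-bot.  [the marsh camp: the haul-bot, the paint-bot | the dry ground: the cut-bot, the drill-bot, the scan-bot, the sort-bot, the weld-bot]
11. Warden goes to the dry ground with the haul-bot and the paint-bot.  [the marsh camp: — | the dry ground: the cut-bot, the drill-bot, the haul-bot, the paint-bot, the scan-bot, the sort-bot, the weld-bot]

11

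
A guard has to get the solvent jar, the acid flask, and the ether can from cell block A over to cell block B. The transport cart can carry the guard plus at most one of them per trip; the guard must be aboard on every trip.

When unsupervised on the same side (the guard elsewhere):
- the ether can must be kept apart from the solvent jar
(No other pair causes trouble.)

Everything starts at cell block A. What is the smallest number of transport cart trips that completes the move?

5

Counting alone: the guard can take at most 1 across per trip to cell block B, so moving all 3 needs at least 3 loaded trips out, with a return between consecutive ones — at least 5 crossings.
The plan below uses exactly 5 crossings, so it is optimal:
1. Guard goes to cell block B with the solvent jar.  [cell block A: the acid flask, the ether can | cell block B: the solvent jar]
2. Guard goes back to cell block A alone.  [cell block A: the acid flask, the ether can | cell block B: the solvent jar]
3. Guard goes to cell block B with the acid flask.  [cell block A: the ether can | cell block B: the acid flask, the solvent jar]
4. Guard goes back to cell block A alone.  [cell block A: the ether can | cell block B: the acid flask, the solvent jar]
5. Guard goes to cell block B with the ether can.  [cell block A: — | cell block B: the acid flask, the ether can, the solvent jar]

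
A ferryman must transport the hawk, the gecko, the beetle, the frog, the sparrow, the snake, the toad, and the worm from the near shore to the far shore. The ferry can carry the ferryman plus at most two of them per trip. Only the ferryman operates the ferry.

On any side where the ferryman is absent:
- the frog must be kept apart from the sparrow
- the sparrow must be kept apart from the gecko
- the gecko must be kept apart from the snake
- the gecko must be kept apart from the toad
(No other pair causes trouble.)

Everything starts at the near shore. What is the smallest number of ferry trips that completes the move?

9

Counting alone: the ferryman can take at most 2 across per trip to the far shore, so moving all 8 needs at least 4 loaded trips out, with a return between consecutive ones — at least 7 crossings.
The safety rule pushes this higher. Following every safe sequence of crossings, the most of the 8 that can be at the far shore as the ferry arrives there on crossing 7 is 7 — never all 8.
So no plan with fewer than 9 crossings exists, and this one achieves 9:
1. Ferryman goes to the far shore with the frog and the gecko.  [the near shore: the beetle, the hawk, the snake, the sparrow, the toad, the worm | the far shore: the frog, the gecko]
2. Ferryman goes back to the near shore alone.  [the near shore: the beetle, the hawk, the snake, the sparrow, the toad, the worm | the far shore: the frog, the gecko]
3. Ferryman goes to the far shore with the hawk.  [the near shore: the beetle, the snake, the sparrow, the toad, the worm | the far shore: the frog, the gecko, the hawk]
4. Ferryman goes back to the near shore alone.  [the near shore: the beetle, the snake, the sparrow, the toad, the worm | the far shore: the frog, the gecko, the hawk]
5. Ferryman goes to the far shore with the beetle and the worm.  [the near shore: the snake, the sparrow, the toad | the far shore: the beetle, the frog, the gecko, the hawk, the worm]
6. Ferryman goes back to the near shore alone.  [the near shore: the snake, the sparrow, the toad | the far shore: the beetle, the frog, the gecko, the hawk, the worm]
7. Ferryman goes to the far shore with the snake and the toad.  [the near shore: the sparrow | the far shore: the beetle, the frog, the gecko, the hawk, the snake, the toad, the worm]
8. Ferryman goes back to the near shore with the gecko.  [the near shore: the gecko, the sparrow | the far shore: the beetle, the frog, the hawk, the snake, the toad, the worm]
9. Ferryman goes to the far shore with the gecko and the sparrow.  [the near shore: — | the far shore: the beetle, the frog, the gecko, the hawk, the snake, the sparrow, the toad, the worm]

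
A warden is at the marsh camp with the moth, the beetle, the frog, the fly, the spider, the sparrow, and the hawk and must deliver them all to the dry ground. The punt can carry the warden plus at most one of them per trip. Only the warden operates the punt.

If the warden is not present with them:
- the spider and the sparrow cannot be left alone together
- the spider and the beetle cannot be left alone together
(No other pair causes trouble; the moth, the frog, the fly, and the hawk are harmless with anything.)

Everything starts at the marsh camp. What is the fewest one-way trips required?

Counting alone: the warden can take at most 1 across per trip to the dry ground, so moving all 7 needs at least 7 loaded trips out, with a return between consecutive ones — at least 13 crossings.
The safety rule pushes this higher. Following every safe sequence of crossings, the most of the 7 that can be at the dry ground as the punt arrives there on crossing 13 is 6 — never all 7.
So no plan with fewer than 15 crossings exists, and this one achieves 15:
1. Warden goes to the dry ground with the spider.
2. Warden goes back to the marsh camp alone.
3. Warden goes to the dry ground with the moth.
4. Warden goes back to the marsh camp alone.
5. Warden goes to the dry ground with the beetle.
6. Warden goes back to the marsh camp with the spider.
7. Warden goes to the dry ground with the sparrow.
8. Warden goes back to the marsh camp alone.
9. Warden goes to the dry ground with the frog.
10. Warden goes back to the marsh camp alone.
11. Warden goes to the dry ground with the fly.
12. Warden goes back to the marsh camp alone.
13. Warden goes to the dry ground with the hawk.
14. Warden goes back to the marsh camp alone.
15. Warden goes to the dry ground with the spider.

15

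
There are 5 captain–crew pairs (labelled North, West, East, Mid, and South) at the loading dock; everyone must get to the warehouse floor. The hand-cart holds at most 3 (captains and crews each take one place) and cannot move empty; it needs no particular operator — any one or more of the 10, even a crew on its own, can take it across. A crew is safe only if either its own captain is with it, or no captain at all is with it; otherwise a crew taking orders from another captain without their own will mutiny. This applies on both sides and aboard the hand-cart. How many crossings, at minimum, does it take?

Counting alone: each trip to the warehouse floor takes at most 3 across and each return brings at least 1 back, so after t trips out (and t−1 returns) at most 3t − (t−1) of the 10 are across; that first reaches 10 at t = 5, so at least 9 crossings are needed.
The safety rule pushes this higher. Following every safe sequence of crossings, the most of the 10 that can be at the warehouse floor as the hand-cart arrives there on crossing 9 is 9 — never all 10.
So no plan with fewer than 11 crossings exists, and this one achieves 11:
1. captain North and crew North cross → the warehouse floor.
2. captain North crosses ← the loading dock.
3. crew East, crew Mid, and crew West cross → the warehouse floor.
4. crew North crosses ← the loading dock.
5. captain East, captain Mid, and captain West cross → the warehouse floor.
6. captain West and crew West cross ← the loading dock.
7. captain North, captain South, and captain West cross → the warehouse floor.
8. crew East crosses ← the loading dock.
9. crew North and crew West cross → the warehouse floor.
10. crew North crosses ← the loading dock.
11. crew East, crew North, and crew South cross → the warehouse floor.

11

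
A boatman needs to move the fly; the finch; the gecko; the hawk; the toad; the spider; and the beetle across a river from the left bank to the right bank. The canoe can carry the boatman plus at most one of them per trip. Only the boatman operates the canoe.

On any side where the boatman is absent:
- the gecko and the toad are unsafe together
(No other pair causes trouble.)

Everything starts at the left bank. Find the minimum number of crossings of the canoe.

Counting alone: the boatman can take at most 1 across per trip to the right bank, so moving all 7 needs at least 7 loaded trips out, with a return between consecutive ones — at least 13 crossings.
The plan below uses exactly 13 crossings, so it is optimal:
1. Boatman goes to the right bank with the gecko.
2. Boatman goes back to the left bank alone.
3. Boatman goes to the right bank with the fly.
4. Boatman goes back to the left bank alone.
5. Boatman goes to the right bank with the finch.
6. Boatman goes back to the left bank alone.
7. Boatman goes to the right bank with the hawk.
8. Boatman goes back to the left bank alone.
9. Boatman goes to the right bank with the spider.
10. Boatman goes back to the left bank alone.
11. Boatman goes to the right bank with the beetle.
12. Boatman goes back to the left bank alone.
13. Boatman goes to the right bank with the toad.

13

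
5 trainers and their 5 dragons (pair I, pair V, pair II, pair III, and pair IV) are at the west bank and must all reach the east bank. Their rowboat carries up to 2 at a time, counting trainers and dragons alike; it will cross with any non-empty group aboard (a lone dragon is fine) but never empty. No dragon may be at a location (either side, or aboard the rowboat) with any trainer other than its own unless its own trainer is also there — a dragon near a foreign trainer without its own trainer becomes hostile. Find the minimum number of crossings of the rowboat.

impossible

Following every safe sequence of crossings from the start, the most of the 10 that can be at the east bank as the rowboat arrives there on crossings 1, 3, 5, 7 is 2, 3, 4, 5 respectively; the best ever achieved is 5 of 10.
From crossing 9 on, no configuration arises that was not already reachable earlier: only 82 distinct safe configurations (who is on which side, and where the rowboat is) can ever be reached, none of them has everyone across, and every continuation just revisits them. So no valid plan exists.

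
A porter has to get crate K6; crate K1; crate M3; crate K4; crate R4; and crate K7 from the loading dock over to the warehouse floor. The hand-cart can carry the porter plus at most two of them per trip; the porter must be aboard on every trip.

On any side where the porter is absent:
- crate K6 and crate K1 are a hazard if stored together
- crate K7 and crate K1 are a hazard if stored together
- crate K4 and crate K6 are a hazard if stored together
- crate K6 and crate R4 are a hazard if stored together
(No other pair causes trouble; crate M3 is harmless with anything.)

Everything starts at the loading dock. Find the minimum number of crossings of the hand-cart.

7

Counting alone: the porter can take at most 2 across per trip to the warehouse floor, so moving all 6 needs at least 3 loaded trips out, with a return between consecutive ones — at least 5 crossings.
The safety rule pushes this higher. Following every safe sequence of crossings, the most of the 6 that can be at the warehouse floor as the hand-cart arrives there on crossing 5 is 5 — never all 6.
So no plan with fewer than 7 crossings exists, and this one achieves 7:
1. Porter goes to the warehouse floor with crate K1 and crate K6.  [the loading dock: crate K4, crate K7, crate M3, crate R4 | the warehouse floor: crate K1, crate K6]
2. Porter goes back to the loading dock with crate K6.  [the loading dock: crate K4, crate K6, crate K7, crate M3, crate R4 | the warehouse floor: crate K1]
3. Porter goes to the warehouse floor with crate K6 and crate M3.  [the loading dock: crate K4, crate K7, crate R4 | the warehouse floor: crate K1, crate K6, crate M3]
4. Porter goes back to the loading dock with crate K6.  [the loading dock: crate K4, crate K6, crate K7, crate R4 | the warehouse floor: crate K1, crate M3]
5. Porter goes to the warehouse floor with crate K4 and crate R4.  [the loading dock: crate K6, crate K7 | the warehouse floor: crate K1, crate K4, crate M3, crate R4]
6. Porter goes back to the loading dock alone.  [the loading dock: crate K6, crate K7 | the warehouse floor: crate K1, crate K4, crate M3, crate R4]
7. Porter goes to the warehouse floor with crate K6 and crate K7.  [the loading dock: — | the warehouse floor: crate K1, crate K4, crate K6, crate K7, crate M3, crate R4]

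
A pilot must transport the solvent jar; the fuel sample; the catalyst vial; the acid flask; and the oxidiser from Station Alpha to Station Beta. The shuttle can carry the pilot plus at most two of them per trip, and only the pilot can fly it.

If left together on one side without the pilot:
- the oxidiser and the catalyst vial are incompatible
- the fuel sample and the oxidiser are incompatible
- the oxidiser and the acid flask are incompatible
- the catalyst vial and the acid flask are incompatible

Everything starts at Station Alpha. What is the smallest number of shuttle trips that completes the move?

7

Counting alone: the pilot can take at most 2 across per trip to Station Beta, so moving all 5 needs at least 3 loaded trips out, with a return between consecutive ones — at least 5 crossings.
The safety rule pushes this higher. Following every safe sequence of crossings, the most of the 5 that can be at Station Beta as the shuttle arrives there on crossing 5 is 4 — never all 5.
So no plan with fewer than 7 crossings exists, and this one achieves 7:
1. Pilot goes to Station Beta with the catalyst vial and the oxidiser.  [Station Alpha: the acid flask, the fuel sample, the solvent jar | Station Beta: the catalyst vial, the oxidiser]
2. Pilot goes back to Station Alpha with the catalyst vial.  [Station Alpha: the acid flask, the catalyst vial, the fuel sample, the solvent jar | Station Beta: the oxidiser]
3. Pilot goes to Station Beta with the catalyst vial and the solvent jar.  [Station Alpha: the acid flask, the fuel sample | Station Beta: the catalyst vial, the oxidiser, the solvent jar]
4. Pilot goes back to Station Alpha with the catalyst vial.  [Station Alpha: the acid flask, the catalyst vial, the fuel sample | Station Beta: the oxidiser, the solvent jar]
5. Pilot goes to Station Beta with the catalyst vial and the fuel sample.  [Station Alpha: the acid flask | Station Beta: the catalyst vial, the fuel sample, the oxidiser, the solvent jar]
6. Pilot goes back to Station Alpha with the oxidiser.  [Station Alpha: the acid flask, the oxidiser | Station Beta: the catalyst vial, the fuel sample, the solvent jar]
7. Pilot goes to Station Beta with the acid flask and the oxidiser.  [Station Alpha: — | Station Beta: the acid flask, the catalyst vial, the fuel sample, the oxidiser, the solvent jar]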